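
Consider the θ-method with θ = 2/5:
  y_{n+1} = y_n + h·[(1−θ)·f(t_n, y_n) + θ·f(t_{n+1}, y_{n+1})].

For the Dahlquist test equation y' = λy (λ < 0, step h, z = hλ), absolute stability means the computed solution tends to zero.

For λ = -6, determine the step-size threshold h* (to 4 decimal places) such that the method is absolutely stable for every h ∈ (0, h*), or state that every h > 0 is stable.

Test eqn y'=λy, z=hλ:
  y_{n+1} = y_n + z·[3/5·y_n + 2/5·y_{n+1}] ⇒ (1 − 2/5z)y_{n+1} = (1 + 3/5z)y_n
  R(z) = (1 + 3/5z)/(1 − 2/5z).

Need |R(x)|<1, x<0.
x=-0.38: |R|=0.6701
R=−1: 1+3/5x = −1+2/5x ⇒ -1/5x=2 ⇒ x=2/(-1/5)=-10.0000
Confirm numerically:
  x=-9.635: |R|=0.98496 <1
  x=-8.031: |R|=0.90651 <1
  x=-7.539: |R|=0.87743 <1
  x=-7.337: |R|=0.86464 <1
  x=-10.565: |R|=1.02162 >1
  x=-10.338: |R|=1.01316 >1
Stable set (-10.0000, 0).

(-10.0000,0); λ=-6 ⇒ h* = (10)/6 = 1.6667.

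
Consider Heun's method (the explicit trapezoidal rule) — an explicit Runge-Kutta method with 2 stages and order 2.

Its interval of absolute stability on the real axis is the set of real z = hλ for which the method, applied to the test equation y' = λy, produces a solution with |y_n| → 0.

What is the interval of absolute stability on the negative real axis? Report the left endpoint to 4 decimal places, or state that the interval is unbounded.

With y'=λy (z=hλ):
  order 2, 2-stage ⇒ R(z)=1+z+z^2/2
  (e.g. R(-1.38)=0.57220, |R|=0.57220)

Boundary: |R(x)|=1, x<0.
x=-1.38: |R|=0.5722
|R(-1.16)|=0.5128 |R(-0.68)|=0.5512 |R(-0.51)|=0.6200
Bisect:
  x_lo=-2.6745 |R|=1.9020  x_hi=-0.3540 |R|=0.7086
  mid=-1.51429 |R|=0.63225 →hi
  mid=-2.09441 |R|=1.09887 →lo
  mid=-1.80435 |R|=0.82349 →hi
  mid=-1.94938 |R|=0.95066 →hi
  mid=-2.02190 |R|=1.02214 →lo
  mid=-1.98564 |R|=0.98574 →hi
  mid=-2.00377 |R|=1.00377 →lo
  mid=-1.99470 |R|=0.99472 →hi
  mid=-1.99923 |R|=0.99924 →hi
  mid=-2.00150 |R|=1.00150 →lo
  ...
  [-2.00008,-1.99994] ⇒ x*=-2.0000
Interval (-2.0000, 0).

(-2.0000, 0).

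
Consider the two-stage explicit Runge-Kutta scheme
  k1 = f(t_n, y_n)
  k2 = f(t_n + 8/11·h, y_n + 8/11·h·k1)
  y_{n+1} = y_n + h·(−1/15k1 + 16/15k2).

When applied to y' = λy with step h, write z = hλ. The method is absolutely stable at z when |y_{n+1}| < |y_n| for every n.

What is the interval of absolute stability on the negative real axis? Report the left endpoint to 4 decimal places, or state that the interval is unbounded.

On y'=λy, z=hλ:
  k1=λy_n ⇒ h·k1=z·y_n;  k2=λ(1+8/11z)y_n ⇒ h·k2=z(1+8/11z)y_n
  y_{n+1}/y_n = 1 − 1/15z + 16/15z(1+8/11z) = 1 + z + 128/165z²
  Hence R(z) = 1 + z + 128/165z².

Boundary: |R(x)|=1, x<0.
x=-0.58: |R|=0.6810
R=1: x+128/165x²=0 ⇒ x=−165/128=-1.2891; min R=1−1/(4·128/165)=0.6777>−1
Confirm numerically:
  x=-1.109: |R|=0.84509 <1
  x=-1.057: |R|=0.80971 <1
  x=-0.563: |R|=0.68289 <1
  x=-1.612: |R|=1.40384 >1
  x=-1.380: |R|=1.09735 >1
  x=-1.378: |R|=1.09507 >1
Stable set (-1.2891, 0).

(-1.2891, 0).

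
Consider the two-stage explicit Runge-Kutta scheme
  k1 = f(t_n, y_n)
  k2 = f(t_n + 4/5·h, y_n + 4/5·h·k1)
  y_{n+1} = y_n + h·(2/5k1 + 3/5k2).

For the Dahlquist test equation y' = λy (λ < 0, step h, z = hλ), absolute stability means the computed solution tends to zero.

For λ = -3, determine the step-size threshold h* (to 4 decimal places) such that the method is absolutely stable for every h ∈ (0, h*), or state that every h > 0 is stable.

On y'=λy, z=hλ:
  k1=λy_n ⇒ h·k1=z·y_n;  k2=λ(1+4/5z)y_n ⇒ h·k2=z(1+4/5z)y_n
  y_{n+1}/y_n = 1 + 2/5z + 3/5z(1+4/5z) = 1 + z + 12/25z²
  R(z) = 1 + z + 12/25z².

Boundary: |R(x)|=1, x<0.
x=-1.16: |R|=0.4859
R=1: x+12/25x²=0 ⇒ x=−25/12=-2.0833; min R=1−1/(4·12/25)=0.4792>−1
Confirm numerically:
  x=-1.639: |R|=0.65043 <1
  x=-1.618: |R|=0.63860 <1
  x=-0.947: |R|=0.48347 <1
  x=-0.901: |R|=0.48866 <1
  x=-2.503: |R|=1.50420 >1
  x=-2.488: |R|=1.48327 >1
So |R|<1 on (-2.0833, 0).

(-2.0833,0); λ=-3 ⇒ h* = (25/12)/3 = 0.6944.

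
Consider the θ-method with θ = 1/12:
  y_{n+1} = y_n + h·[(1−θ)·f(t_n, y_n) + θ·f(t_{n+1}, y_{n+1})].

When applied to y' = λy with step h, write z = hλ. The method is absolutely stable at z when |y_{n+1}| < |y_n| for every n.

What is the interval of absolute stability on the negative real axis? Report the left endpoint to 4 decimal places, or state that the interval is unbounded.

With y'=λy (z=hλ):
  y_{n+1} = y_n + z·[11/12·y_n + 1/12·y_{n+1}] ⇒ (1 − 1/12z)y_{n+1} = (1 + 11/12z)y_n
  Hence R(z) = (1 + 11/12z)/(1 − 1/12z).

Need |R(x)|<1, x<0.
x=-1.26: |R|=0.1403
R=−1: 1+11/12x = −1+1/12x ⇒ -5/6x=2 ⇒ x=2/(-5/6)=-2.4000
Confirm numerically:
  x=-2.032: |R|=0.73774 <1
  x=-1.930: |R|=0.66260 <1
  x=-1.813: |R|=0.57504 <1
  x=-1.712: |R|=0.49825 <1
  x=-2.973: |R|=1.38269 >1
  x=-2.524: |R|=1.08538 >1
Interval (-2.4000, 0).

(-2.4000, 0).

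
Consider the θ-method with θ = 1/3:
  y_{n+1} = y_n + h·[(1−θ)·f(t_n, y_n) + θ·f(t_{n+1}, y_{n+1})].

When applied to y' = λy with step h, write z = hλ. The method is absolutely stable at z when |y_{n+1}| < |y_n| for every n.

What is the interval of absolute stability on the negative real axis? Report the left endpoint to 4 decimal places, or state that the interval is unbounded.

On y'=λy, z=hλ:
  y_{n+1} = y_n + z·[2/3·y_n + 1/3·y_{n+1}] ⇒ (1 − 1/3z)y_{n+1} = (1 + 2/3z)y_n
  so R(z) = (1 + 2/3z)/(1 − 1/3z).

Boundary: |R(x)|=1, x<0.
x=-0.64: |R|=0.4725
R=−1: 1+2/3x = −1+1/3x ⇒ -1/3x=2 ⇒ x=2/(-1/3)=-6.0000
Confirm numerically:
  x=-5.430: |R|=0.93238 <1
  x=-4.249: |R|=0.75845 <1
  x=-4.029: |R|=0.71959 <1
  x=-6.596: |R|=1.06211 >1
  x=-6.488: |R|=1.05143 >1
  x=-6.429: |R|=1.04550 >1
Stable set (-6.0000, 0).

z∈(-6.0000,0).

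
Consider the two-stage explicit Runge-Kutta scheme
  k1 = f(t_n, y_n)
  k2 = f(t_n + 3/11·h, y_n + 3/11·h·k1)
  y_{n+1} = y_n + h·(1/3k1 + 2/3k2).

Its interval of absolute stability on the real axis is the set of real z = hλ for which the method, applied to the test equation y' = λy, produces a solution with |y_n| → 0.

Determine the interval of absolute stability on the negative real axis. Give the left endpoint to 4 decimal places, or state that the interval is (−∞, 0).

Set f=λy, z=hλ:
  k1=λy_n ⇒ h·k1=z·y_n;  k2=λ(1+3/11z)y_n ⇒ h·k2=z(1+3/11z)y_n
  y_{n+1}/y_n = 1 + 1/3z + 2/3z(1+3/11z) = 1 + z + 2/11z²
  ⇒ R(z) = 1 + z + 2/11z².

Solve |R(x)|<1 on ℝ⁻.
x=-1.26: |R|=0.0287
R=1: x+2/11x²=0 ⇒ x=−11/2=-5.5000; min R=1−1/(4·2/11)=-0.3750>−1
Confirm numerically:
  x=-5.309: |R|=0.81563 <1
  x=-2.699: |R|=0.37453 <1
  x=-2.386: |R|=0.35091 <1
  x=-5.948: |R|=1.48449 >1
  x=-5.769: |R|=1.28216 >1
  x=-5.541: |R|=1.04131 >1
Interval (-5.5000, 0).

z∈(-5.5000,0).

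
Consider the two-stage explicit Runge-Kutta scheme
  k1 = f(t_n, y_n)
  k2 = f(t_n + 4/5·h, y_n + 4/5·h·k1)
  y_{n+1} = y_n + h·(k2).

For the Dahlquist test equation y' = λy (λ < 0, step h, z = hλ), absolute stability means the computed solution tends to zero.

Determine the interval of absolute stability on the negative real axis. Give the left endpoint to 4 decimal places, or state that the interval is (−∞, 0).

z∈(-1.2500,0).

Test eqn y'=λy, z=hλ:
  k1=λy_n ⇒ h·k1=z·y_n;  k2=λ(1+4/5z)y_n ⇒ h·k2=z(1+4/5z)y_n
  y_{n+1}/y_n = 1 + z(1+4/5z) = 1 + z + 4/5z²
  R(z) = 1 + z + 4/5z².

Solve |R(x)|<1 on ℝ⁻.
x=-0.33: |R|=0.7571
R=1: x+4/5x²=0 ⇒ x=−5/4=-1.2500; min R=1−1/(4·4/5)=0.6875>−1
Confirm numerically:
  x=-0.813: |R|=0.71578 <1
  x=-0.648: |R|=0.68792 <1
  x=-0.589: |R|=0.68854 <1
  x=-1.829: |R|=1.84719 >1
  x=-1.325: |R|=1.07950 >1
Stable set (-1.2500, 0).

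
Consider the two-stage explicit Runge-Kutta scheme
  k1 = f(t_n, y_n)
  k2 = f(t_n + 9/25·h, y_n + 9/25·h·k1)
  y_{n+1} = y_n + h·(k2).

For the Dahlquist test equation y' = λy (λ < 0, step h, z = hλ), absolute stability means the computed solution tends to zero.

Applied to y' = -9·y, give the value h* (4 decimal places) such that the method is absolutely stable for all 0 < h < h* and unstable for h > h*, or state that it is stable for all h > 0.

On y'=λy, z=hλ:
  k1=λy_n ⇒ h·k1=z·y_n;  k2=λ(1+9/25z)y_n ⇒ h·k2=z(1+9/25z)y_n
  y_{n+1}/y_n = 1 + z(1+9/25z) = 1 + z + 9/25z²
  ⇒ R(z) = 1 + z + 9/25z².

Solve |R(x)|<1 on ℝ⁻.
x=-0.68: |R|=0.4865
R=1: x+9/25x²=0 ⇒ x=−25/9=-2.7778; min R=1−1/(4·9/25)=0.3056>−1
Confirm numerically:
  x=-2.684: |R|=0.90939 <1
  x=-2.226: |R|=0.55783 <1
  x=-1.575: |R|=0.31802 <1
  x=-1.434: |R|=0.30629 <1
  x=-3.310: |R|=1.63420 >1
  x=-3.286: |R|=1.60121 >1
So |R|<1 on (-2.7778, 0).

(-2.7778,0); λ=-9 ⇒ h* = (25/9)/9 = 0.3086.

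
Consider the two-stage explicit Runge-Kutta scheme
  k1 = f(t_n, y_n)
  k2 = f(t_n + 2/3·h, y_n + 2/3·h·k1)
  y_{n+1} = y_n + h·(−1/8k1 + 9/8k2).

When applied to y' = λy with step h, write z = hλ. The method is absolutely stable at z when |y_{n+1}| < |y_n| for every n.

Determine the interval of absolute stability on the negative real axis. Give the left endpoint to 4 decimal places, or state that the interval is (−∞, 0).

Set f=λy, z=hλ:
  k1=λy_n ⇒ h·k1=z·y_n;  k2=λ(1+2/3z)y_n ⇒ h·k2=z(1+2/3z)y_n
  y_{n+1}/y_n = 1 − 1/8z + 9/8z(1+2/3z) = 1 + z + 3/4z²
  R(z) = 1 + z + 3/4z².

Boundary: |R(x)|=1, x<0.
x=-1.48: |R|=1.1628
R=1: x+3/4x²=0 ⇒ x=−4/3=-1.3333; min R=1−1/(4·3/4)=0.6667>−1
Confirm numerically:
  x=-1.119: |R|=0.82012 <1
  x=-1.082: |R|=0.79604 <1
  x=-0.644: |R|=0.66705 <1
  x=-1.740: |R|=1.53070 >1
  x=-1.735: |R|=1.52267 >1
  x=-1.582: |R|=1.29504 >1
So |R|<1 on (-1.3333, 0).

(-1.3333, 0).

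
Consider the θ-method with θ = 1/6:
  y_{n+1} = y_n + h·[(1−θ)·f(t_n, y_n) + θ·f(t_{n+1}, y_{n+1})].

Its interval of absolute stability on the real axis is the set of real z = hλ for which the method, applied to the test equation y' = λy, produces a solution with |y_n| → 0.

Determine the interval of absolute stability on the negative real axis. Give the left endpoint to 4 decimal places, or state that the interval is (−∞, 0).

Set f=λy, z=hλ:
  y_{n+1} = y_n + z·[5/6·y_n + 1/6·y_{n+1}] ⇒ (1 − 1/6z)y_{n+1} = (1 + 5/6z)y_n
  R(z) = (1 + 5/6z)/(1 − 1/6z).

Solve |R(x)|<1 on ℝ⁻.
x=-0.52: |R|=0.5215
R=−1: 1+5/6x = −1+1/6x ⇒ -2/3x=2 ⇒ x=2/(-2/3)=-3.0000
Confirm numerically:
  x=-2.871: |R|=0.94183 <1
  x=-2.526: |R|=0.77762 <1
  x=-2.185: |R|=0.60171 <1
  x=-3.519: |R|=1.21809 >1
  x=-3.472: |R|=1.19932 >1
So |R|<1 on (-3.0000, 0).

z∈(-3.0000,0).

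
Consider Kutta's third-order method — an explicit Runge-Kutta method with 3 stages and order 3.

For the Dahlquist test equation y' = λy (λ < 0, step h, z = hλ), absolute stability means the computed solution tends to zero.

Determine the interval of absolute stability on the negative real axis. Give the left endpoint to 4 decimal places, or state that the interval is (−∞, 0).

(-2.5127, 0).

With y'=λy (z=hλ):
  order 3, 3-stage ⇒ R(z)=1+z+z^2/2+z^3/6
  (e.g. R(-1.69)=-0.06642, |R|=0.06642)

Find x<0 with |R(x)|<1.
x=-1.69: |R|=0.0664
|R(-2.36)|=0.7659 |R(-1.95)|=0.2846 |R(-1.7)|=0.0738
Bisect:
  x_lo=-3.1527 |R|=2.4056  x_hi=-0.3543 |R|=0.7011
  mid=-1.75347 |R|=0.11470 →hi
  mid=-2.45308 |R|=0.90455 →hi
  mid=-2.80288 |R|=1.54478 →lo
  mid=-2.62798 |R|=1.19976 →lo
  mid=-2.54053 |R|=1.04627 →lo
  mid=-2.49680 |R|=0.97398 →hi
  mid=-2.51866 |R|=1.00976 →lo
  mid=-2.50773 |R|=0.99178 →hi
  mid=-2.51320 |R|=1.00075 →lo
  ...
  [-2.51286,-2.51269] ⇒ x*=-2.5127
So |R|<1 on (-2.5127, 0).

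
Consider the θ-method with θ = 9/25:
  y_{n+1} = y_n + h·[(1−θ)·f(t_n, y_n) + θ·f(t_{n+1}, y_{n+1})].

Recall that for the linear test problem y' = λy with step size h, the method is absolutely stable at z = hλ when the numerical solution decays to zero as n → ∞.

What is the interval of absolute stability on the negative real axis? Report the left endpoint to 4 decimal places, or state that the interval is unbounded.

Test eqn y'=λy, z=hλ:
  y_{n+1} = y_n + z·[16/25·y_n + 9/25·y_{n+1}] ⇒ (1 − 9/25z)y_{n+1} = (1 + 16/25z)y_n
  R(z) = (1 + 16/25z)/(1 − 9/25z).

Boundary: |R(x)|=1, x<0.
x=-1: |R|=0.2647
R=−1: 1+16/25x = −1+9/25x ⇒ -7/25x=2 ⇒ x=2/(-7/25)=-7.1429
Confirm numerically:
  x=-4.393: |R|=0.70174 <1
  x=-3.178: |R|=0.48222 <1
  x=-2.966: |R|=0.43440 <1
  x=-7.648: |R|=1.03768 >1
  x=-7.289: |R|=1.01129 >1
Stable set (-7.1429, 0).

(-7.1429, 0).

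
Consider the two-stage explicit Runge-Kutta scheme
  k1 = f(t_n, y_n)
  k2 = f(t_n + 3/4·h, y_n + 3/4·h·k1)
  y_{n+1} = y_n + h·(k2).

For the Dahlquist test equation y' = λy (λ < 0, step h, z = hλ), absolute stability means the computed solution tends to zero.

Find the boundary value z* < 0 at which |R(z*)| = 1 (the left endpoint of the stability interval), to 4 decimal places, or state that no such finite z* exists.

With y'=λy (z=hλ):
  k1=λy_n ⇒ h·k1=z·y_n;  k2=λ(1+3/4z)y_n ⇒ h·k2=z(1+3/4z)y_n
  y_{n+1}/y_n = 1 + z(1+3/4z) = 1 + z + 3/4z²
  ⇒ R(z) = 1 + z + 3/4z².

Need |R(x)|<1, x<0.
x=-0.39: |R|=0.7241
R=1: x+3/4x²=0 ⇒ x=−4/3=-1.3333; min R=1−1/(4·3/4)=0.6667>−1
Confirm numerically:
  x=-1.306: |R|=0.97323 <1
  x=-1.126: |R|=0.82491 <1
  x=-0.769: |R|=0.67452 <1
  x=-1.816: |R|=1.65739 >1
  x=-1.575: |R|=1.28547 >1
Stable set (-1.3333, 0).

z* = -1.3333.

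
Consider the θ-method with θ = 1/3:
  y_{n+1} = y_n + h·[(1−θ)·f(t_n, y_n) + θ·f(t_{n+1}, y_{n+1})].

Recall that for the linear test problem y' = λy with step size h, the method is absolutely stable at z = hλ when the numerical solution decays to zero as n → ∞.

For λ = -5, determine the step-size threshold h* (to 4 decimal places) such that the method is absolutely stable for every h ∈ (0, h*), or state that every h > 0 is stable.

(-6.0000,0); λ=-5 ⇒ h* = (6)/5 = 1.2000.

Test eqn y'=λy, z=hλ:
  y_{n+1} = y_n + z·[2/3·y_n + 1/3·y_{n+1}] ⇒ (1 − 1/3z)y_{n+1} = (1 + 2/3z)y_n
  R(z) = (1 + 2/3z)/(1 − 1/3z).

Boundary: |R(x)|=1, x<0.
x=-0.96: |R|=0.2727
R=−1: 1+2/3x = −1+1/3x ⇒ -1/3x=2 ⇒ x=2/(-1/3)=-6.0000
Confirm numerically:
  x=-5.815: |R|=0.97901 <1
  x=-4.546: |R|=0.80732 <1
  x=-3.218: |R|=0.55259 <1
  x=-2.429: |R|=0.34224 <1
  x=-6.576: |R|=1.06015 >1
  x=-6.494: |R|=1.05203 >1
  x=-6.122: |R|=1.01337 >1
Stable set (-6.0000, 0).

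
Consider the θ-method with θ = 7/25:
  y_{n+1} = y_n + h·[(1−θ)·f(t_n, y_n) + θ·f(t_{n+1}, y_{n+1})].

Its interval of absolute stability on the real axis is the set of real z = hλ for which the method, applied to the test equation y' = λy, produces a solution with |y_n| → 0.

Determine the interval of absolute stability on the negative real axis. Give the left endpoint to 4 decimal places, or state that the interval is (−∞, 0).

z∈(-4.5455,0).

Set f=λy, z=hλ:
  y_{n+1} = y_n + z·[18/25·y_n + 7/25·y_{n+1}] ⇒ (1 − 7/25z)y_{n+1} = (1 + 18/25z)y_n
  ⇒ R(z) = (1 + 18/25z)/(1 − 7/25z).

Boundary: |R(x)|=1, x<0.
x=-0.74: |R|=0.3870
R=−1: 1+18/25x = −1+7/25x ⇒ -11/25x=2 ⇒ x=2/(-11/25)=-4.5455
Confirm numerically:
  x=-4.396: |R|=0.97052 <1
  x=-2.192: |R|=0.35832 <1
  x=-2.111: |R|=0.32677 <1
  x=-4.669: |R|=1.02356 >1
  x=-4.639: |R|=1.01790 >1
  x=-4.617: |R|=1.01373 >1
Interval (-4.5455, 0).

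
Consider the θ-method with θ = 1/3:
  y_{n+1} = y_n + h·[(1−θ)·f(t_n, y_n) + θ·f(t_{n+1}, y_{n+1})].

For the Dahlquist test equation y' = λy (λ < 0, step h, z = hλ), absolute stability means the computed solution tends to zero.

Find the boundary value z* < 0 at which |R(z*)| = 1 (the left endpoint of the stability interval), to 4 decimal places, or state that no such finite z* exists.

z* = -6.0000.

On y'=λy, z=hλ:
  y_{n+1} = y_n + z·[2/3·y_n + 1/3·y_{n+1}] ⇒ (1 − 1/3z)y_{n+1} = (1 + 2/3z)y_n
  R(z) = (1 + 2/3z)/(1 − 1/3z).

Find x<0 with |R(x)|<1.
x=-1.35: |R|=0.0690
R=−1: 1+2/3x = −1+1/3x ⇒ -1/3x=2 ⇒ x=2/(-1/3)=-6.0000
Confirm numerically:
  x=-4.353: |R|=0.77601 <1
  x=-4.173: |R|=0.74529 <1
  x=-3.290: |R|=0.56916 <1
  x=-6.524: |R|=1.05502 >1
  x=-6.197: |R|=1.02142 >1
  x=-6.041: |R|=1.00453 >1
So |R|<1 on (-6.0000, 0).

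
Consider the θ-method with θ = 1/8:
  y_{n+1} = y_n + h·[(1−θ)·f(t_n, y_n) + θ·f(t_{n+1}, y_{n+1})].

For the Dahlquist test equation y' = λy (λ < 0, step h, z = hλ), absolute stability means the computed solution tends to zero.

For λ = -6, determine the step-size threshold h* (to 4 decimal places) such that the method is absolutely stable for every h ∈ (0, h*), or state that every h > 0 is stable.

Set f=λy, z=hλ:
  y_{n+1} = y_n + z·[7/8·y_n + 1/8·y_{n+1}] ⇒ (1 − 1/8z)y_{n+1} = (1 + 7/8z)y_n
  ⇒ R(z) = (1 + 7/8z)/(1 − 1/8z).

Solve |R(x)|<1 on ℝ⁻.
x=-0.56: |R|=0.4766
R=−1: 1+7/8x = −1+1/8x ⇒ -3/4x=2 ⇒ x=2/(-3/4)=-2.6667
Confirm numerically:
  x=-1.563: |R|=0.30754 <1
  x=-1.310: |R|=0.12567 <1
  x=-1.254: |R|=0.08407 <1
  x=-1.219: |R|=0.05782 <1
  x=-3.232: |R|=1.30199 >1
  x=-2.845: |R|=1.09866 >1
So |R|<1 on (-2.6667, 0).

(-2.6667,0); λ=-6 ⇒ h* = (8/3)/6 = 0.4444.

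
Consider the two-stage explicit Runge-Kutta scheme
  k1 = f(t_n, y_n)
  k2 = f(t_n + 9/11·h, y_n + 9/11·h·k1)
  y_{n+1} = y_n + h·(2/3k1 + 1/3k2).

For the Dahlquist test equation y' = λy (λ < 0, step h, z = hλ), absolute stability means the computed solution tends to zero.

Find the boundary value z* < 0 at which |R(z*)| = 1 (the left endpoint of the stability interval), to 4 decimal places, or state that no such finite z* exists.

z* = -3.6667.

Test eqn y'=λy, z=hλ:
  k1=λy_n ⇒ h·k1=z·y_n;  k2=λ(1+9/11z)y_n ⇒ h·k2=z(1+9/11z)y_n
  y_{n+1}/y_n = 1 + 2/3z + 1/3z(1+9/11z) = 1 + z + 3/11z²
  Hence R(z) = 1 + z + 3/11z².

Boundary: |R(x)|=1, x<0.
x=-0.58: |R|=0.5117
R=1: x+3/11x²=0 ⇒ x=−11/3=-3.6667; min R=1−1/(4·3/11)=0.0833>−1
Confirm numerically:
  x=-3.459: |R|=0.80409 <1
  x=-2.901: |R|=0.39422 <1
  x=-2.531: |R|=0.21608 <1
  x=-2.169: |R|=0.11406 <1
  x=-4.215: |R|=1.63033 >1
  x=-3.957: |R|=1.31332 >1
  x=-3.948: |R|=1.30292 >1
So |R|<1 on (-3.6667, 0).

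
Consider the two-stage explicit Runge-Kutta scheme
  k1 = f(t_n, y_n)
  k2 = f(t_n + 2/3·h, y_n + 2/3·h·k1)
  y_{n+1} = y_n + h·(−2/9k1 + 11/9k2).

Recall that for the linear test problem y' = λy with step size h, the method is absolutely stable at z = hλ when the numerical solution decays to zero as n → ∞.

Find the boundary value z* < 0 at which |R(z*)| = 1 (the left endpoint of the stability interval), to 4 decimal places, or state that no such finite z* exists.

With y'=λy (z=hλ):
  k1=λy_n ⇒ h·k1=z·y_n;  k2=λ(1+2/3z)y_n ⇒ h·k2=z(1+2/3z)y_n
  y_{n+1}/y_n = 1 − 2/9z + 11/9z(1+2/3z) = 1 + z + 22/27z²
  ⇒ R(z) = 1 + z + 22/27z².

Find x<0 with |R(x)|<1.
x=-1.07: |R|=0.8629
R=1: x+22/27x²=0 ⇒ x=−27/22=-1.2273; min R=1−1/(4·22/27)=0.6932>−1
Confirm numerically:
  x=-1.207: |R|=0.98006 <1
  x=-0.793: |R|=0.71940 <1
  x=-0.752: |R|=0.70878 <1
  x=-0.693: |R|=0.69831 <1
  x=-1.626: |R|=1.52827 >1
  x=-1.508: |R|=1.34494 >1
So |R|<1 on (-1.2273, 0).

z* = -1.2273.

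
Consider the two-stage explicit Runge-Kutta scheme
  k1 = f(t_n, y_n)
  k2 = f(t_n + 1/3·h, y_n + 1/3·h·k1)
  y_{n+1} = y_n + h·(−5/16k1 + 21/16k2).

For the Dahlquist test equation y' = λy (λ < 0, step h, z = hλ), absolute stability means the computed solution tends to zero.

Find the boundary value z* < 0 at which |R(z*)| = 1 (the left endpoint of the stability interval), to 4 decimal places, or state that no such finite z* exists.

z* = -2.2857.

Test eqn y'=λy, z=hλ:
  k1=λy_n ⇒ h·k1=z·y_n;  k2=λ(1+1/3z)y_n ⇒ h·k2=z(1+1/3z)y_n
  y_{n+1}/y_n = 1 − 5/16z + 21/16z(1+1/3z) = 1 + z + 7/16z²
  so R(z) = 1 + z + 7/16z².

Need |R(x)|<1, x<0.
x=-1.42: |R|=0.4622
R=1: x+7/16x²=0 ⇒ x=−16/7=-2.2857; min R=1−1/(4·7/16)=0.4286>−1
Confirm numerically:
  x=-1.527: |R|=0.49313 <1
  x=-1.521: |R|=0.49113 <1
  x=-1.029: |R|=0.43424 <1
  x=-2.688: |R|=1.47309 >1
  x=-2.476: |R|=1.20613 >1
  x=-2.323: |R|=1.03789 >1
Stable set (-2.2857, 0).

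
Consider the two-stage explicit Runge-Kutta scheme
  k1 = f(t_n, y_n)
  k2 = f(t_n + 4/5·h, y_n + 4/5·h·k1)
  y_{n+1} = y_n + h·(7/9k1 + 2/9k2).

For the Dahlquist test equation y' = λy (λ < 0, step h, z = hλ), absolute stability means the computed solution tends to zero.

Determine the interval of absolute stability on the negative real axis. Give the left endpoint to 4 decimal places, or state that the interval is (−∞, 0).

(-5.6250, 0).

Set f=λy, z=hλ:
  k1=λy_n ⇒ h·k1=z·y_n;  k2=λ(1+4/5z)y_n ⇒ h·k2=z(1+4/5z)y_n
  y_{n+1}/y_n = 1 + 7/9z + 2/9z(1+4/5z) = 1 + z + 8/45z²
  R(z) = 1 + z + 8/45z².

Solve |R(x)|<1 on ℝ⁻.
x=-1.23: |R|=0.0390
R=1: x+8/45x²=0 ⇒ x=−45/8=-5.6250; min R=1−1/(4·8/45)=-0.4062>−1
Confirm numerically:
  x=-5.301: |R|=0.69466 <1
  x=-4.183: |R|=0.07234 <1
  x=-2.339: |R|=0.36639 <1
  x=-6.089: |R|=1.50227 >1
  x=-5.764: |R|=1.14243 >1
  x=-5.752: |R|=1.12987 >1
Interval (-5.6250, 0).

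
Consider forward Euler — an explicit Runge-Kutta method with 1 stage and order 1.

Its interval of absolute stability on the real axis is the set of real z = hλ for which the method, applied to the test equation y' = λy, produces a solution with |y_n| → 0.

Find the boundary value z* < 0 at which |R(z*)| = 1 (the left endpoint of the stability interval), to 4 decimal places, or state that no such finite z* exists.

z* = -2.0000.

Set f=λy, z=hλ:
  order 1, 1-stage ⇒ R(z)=1+z
  (e.g. R(-0.5)=0.50000, |R|=0.50000)

Solve |R(x)|<1 on ℝ⁻.
x=-0.5: |R|=0.5000
|R(-1.46)|=0.4600 |R(-1.3)|=0.3000 |R(-0.67)|=0.3300
Bisect:
  x_lo=-2.4184 |R|=1.4184  x_hi=-0.3734 |R|=0.6266
  mid=-1.39590 |R|=0.39590 →hi
  mid=-1.90713 |R|=0.90713 →hi
  mid=-2.16275 |R|=1.16275 →lo
  mid=-2.03494 |R|=1.03494 →lo
  mid=-1.97104 |R|=0.97104 →hi
  mid=-2.00299 |R|=1.00299 →lo
  mid=-1.98701 |R|=0.98701 →hi
  mid=-1.99500 |R|=0.99500 →hi
  mid=-1.99900 |R|=0.99900 →hi
  ...
  [-2.00012,-1.99999] ⇒ x*=-2.0000
Interval (-2.0000, 0).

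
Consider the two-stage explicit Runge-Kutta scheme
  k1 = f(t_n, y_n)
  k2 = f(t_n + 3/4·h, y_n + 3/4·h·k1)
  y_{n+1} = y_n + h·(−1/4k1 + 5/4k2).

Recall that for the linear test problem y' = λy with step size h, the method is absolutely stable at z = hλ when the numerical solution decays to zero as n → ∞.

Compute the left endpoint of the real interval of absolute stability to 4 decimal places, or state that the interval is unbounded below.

left endpoint -1.0667.

On y'=λy, z=hλ:
  k1=λy_n ⇒ h·k1=z·y_n;  k2=λ(1+3/4z)y_n ⇒ h·k2=z(1+3/4z)y_n
  y_{n+1}/y_n = 1 − 1/4z + 5/4z(1+3/4z) = 1 + z + 15/16z²
  ⇒ R(z) = 1 + z + 15/16z².

Boundary: |R(x)|=1, x<0.
x=-1.4: |R|=1.4375
R=1: x+15/16x²=0 ⇒ x=−16/15=-1.0667; min R=1−1/(4·15/16)=0.7333>−1
Confirm numerically:
  x=-0.869: |R|=0.83896 <1
  x=-0.779: |R|=0.78991 <1
  x=-0.709: |R|=0.76226 <1
  x=-0.662: |R|=0.74885 <1
  x=-1.608: |R|=1.81606 >1
  x=-1.583: |R|=1.76627 >1
  x=-1.142: |R|=1.08065 >1
Stable set (-1.0667, 0).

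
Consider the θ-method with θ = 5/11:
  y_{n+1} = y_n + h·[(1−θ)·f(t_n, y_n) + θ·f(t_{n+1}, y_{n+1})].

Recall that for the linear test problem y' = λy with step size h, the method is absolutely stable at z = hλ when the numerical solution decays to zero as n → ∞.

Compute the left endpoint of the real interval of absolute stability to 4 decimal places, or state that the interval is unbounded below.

Set f=λy, z=hλ:
  y_{n+1} = y_n + z·[6/11·y_n + 5/11·y_{n+1}] ⇒ (1 − 5/11z)y_{n+1} = (1 + 6/11z)y_n
  R(z) = (1 + 6/11z)/(1 − 5/11z).

Need |R(x)|<1, x<0.
x=-1.35: |R|=0.1634
R=−1: 1+6/11x = −1+5/11x ⇒ -1/11x=2 ⇒ x=2/(-1/11)=-22.0000
Confirm numerically:
  x=-18.800: |R|=0.96952 <1
  x=-18.735: |R|=0.96881 <1
  x=-16.446: |R|=0.94043 <1
  x=-8.809: |R|=0.76036 <1
  x=-22.577: |R|=1.00466 >1
  x=-22.414: |R|=1.00336 >1
So |R|<1 on (-22.0000, 0).

left endpoint -22.0000.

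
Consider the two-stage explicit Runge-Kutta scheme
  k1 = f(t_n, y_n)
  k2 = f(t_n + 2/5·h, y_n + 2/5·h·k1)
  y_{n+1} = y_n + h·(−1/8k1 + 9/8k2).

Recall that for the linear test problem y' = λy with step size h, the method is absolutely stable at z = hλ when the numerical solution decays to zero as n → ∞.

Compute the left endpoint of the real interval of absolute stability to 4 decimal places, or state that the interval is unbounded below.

z* = -2.2222.

Set f=λy, z=hλ:
  k1=λy_n ⇒ h·k1=z·y_n;  k2=λ(1+2/5z)y_n ⇒ h·k2=z(1+2/5z)y_n
  y_{n+1}/y_n = 1 − 1/8z + 9/8z(1+2/5z) = 1 + z + 9/20z²
  Hence R(z) = 1 + z + 9/20z².

Need |R(x)|<1, x<0.
x=-0.48: |R|=0.6237
R=1: x+9/20x²=0 ⇒ x=−20/9=-2.2222; min R=1−1/(4·9/20)=0.4444>−1
Confirm numerically:
  x=-2.108: |R|=0.89165 <1
  x=-1.825: |R|=0.67378 <1
  x=-1.105: |R|=0.44446 <1
  x=-0.959: |R|=0.45486 <1
  x=-2.516: |R|=1.33262 >1
  x=-2.415: |R|=1.20950 >1
So |R|<1 on (-2.2222, 0).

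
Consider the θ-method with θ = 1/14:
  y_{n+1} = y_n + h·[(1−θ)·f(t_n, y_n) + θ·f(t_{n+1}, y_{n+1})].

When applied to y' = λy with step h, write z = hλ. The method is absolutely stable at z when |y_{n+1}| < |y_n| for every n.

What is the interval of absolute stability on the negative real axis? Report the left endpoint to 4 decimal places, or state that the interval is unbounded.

On y'=λy, z=hλ:
  y_{n+1} = y_n + z·[13/14·y_n + 1/14·y_{n+1}] ⇒ (1 − 1/14z)y_{n+1} = (1 + 13/14z)y_n
  Hence R(z) = (1 + 13/14z)/(1 − 1/14z).

Solve |R(x)|<1 on ℝ⁻.
x=-1.13: |R|=0.0456
R=−1: 1+13/14x = −1+1/14x ⇒ -6/7x=2 ⇒ x=2/(-6/7)=-2.3333
Confirm numerically:
  x=-1.571: |R|=0.41250 <1
  x=-1.116: |R|=0.03361 <1
  x=-1.046: |R|=0.02672 <1
  x=-1.045: |R|=0.02758 <1
  x=-2.713: |R|=1.27260 >1
  x=-2.655: |R|=1.23176 >1
So |R|<1 on (-2.3333, 0).

z∈(-2.3333,0).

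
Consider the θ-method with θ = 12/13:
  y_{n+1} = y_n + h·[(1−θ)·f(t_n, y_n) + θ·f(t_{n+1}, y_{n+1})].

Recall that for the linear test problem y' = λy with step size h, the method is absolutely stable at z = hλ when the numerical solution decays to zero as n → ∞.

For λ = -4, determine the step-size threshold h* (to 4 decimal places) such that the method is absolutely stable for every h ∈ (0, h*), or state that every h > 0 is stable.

With y'=λy (z=hλ):
  y_{n+1} = y_n + z·[1/13·y_n + 12/13·y_{n+1}] ⇒ (1 − 12/13z)y_{n+1} = (1 + 1/13z)y_n
  Hence R(z) = (1 + 1/13z)/(1 − 12/13z).

Boundary: |R(x)|=1, x<0.
x=-1.23: |R|=0.4240
x=-2: |R|=0.2973
x=-10: |R|=0.0226
x=-100: |R|=0.0717
θ=12/13≥1/2 ⇒ |1+1/13x|<|1−12/13x| ∀x<0 ⇒ unbounded interval.

unbounded; (−∞, 0). Any h>0 works for λ=-4.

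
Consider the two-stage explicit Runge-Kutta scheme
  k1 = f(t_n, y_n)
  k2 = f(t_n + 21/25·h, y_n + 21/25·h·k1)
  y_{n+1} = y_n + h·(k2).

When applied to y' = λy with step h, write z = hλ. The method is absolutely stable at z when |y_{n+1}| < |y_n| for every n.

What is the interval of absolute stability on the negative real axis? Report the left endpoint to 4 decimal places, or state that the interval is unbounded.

Test eqn y'=λy, z=hλ:
  k1=λy_n ⇒ h·k1=z·y_n;  k2=λ(1+21/25z)y_n ⇒ h·k2=z(1+21/25z)y_n
  y_{n+1}/y_n = 1 + z(1+21/25z) = 1 + z + 21/25z²
  so R(z) = 1 + z + 21/25z².

Solve |R(x)|<1 on ℝ⁻.
x=-0.66: |R|=0.7059
R=1: x+21/25x²=0 ⇒ x=−25/21=-1.1905; min R=1−1/(4·21/25)=0.7024>−1
Confirm numerically:
  x=-0.930: |R|=0.79652 <1
  x=-0.874: |R|=0.76766 <1
  x=-0.692: |R|=0.71025 <1
  x=-1.733: |R|=1.78976 >1
  x=-1.723: |R|=1.77073 >1
  x=-1.346: |R|=1.17584 >1
Interval (-1.1905, 0).

z∈(-1.1905,0).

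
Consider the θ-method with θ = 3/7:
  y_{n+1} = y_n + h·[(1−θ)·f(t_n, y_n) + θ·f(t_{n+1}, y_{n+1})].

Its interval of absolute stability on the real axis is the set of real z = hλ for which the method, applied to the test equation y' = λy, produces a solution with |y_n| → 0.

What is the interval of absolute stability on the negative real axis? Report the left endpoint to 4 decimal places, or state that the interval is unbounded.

Test eqn y'=λy, z=hλ:
  y_{n+1} = y_n + z·[4/7·y_n + 3/7·y_{n+1}] ⇒ (1 − 3/7z)y_{n+1} = (1 + 4/7z)y_n
  ⇒ R(z) = (1 + 4/7z)/(1 − 3/7z).

Solve |R(x)|<1 on ℝ⁻.
x=-0.43: |R|=0.6369
R=−1: 1+4/7x = −1+3/7x ⇒ -1/7x=2 ⇒ x=2/(-1/7)=-14.0000
Confirm numerically:
  x=-9.626: |R|=0.87809 <1
  x=-9.458: |R|=0.87160 <1
  x=-6.203: |R|=0.69554 <1
  x=-5.805: |R|=0.66435 <1
  x=-14.523: |R|=1.01034 >1
  x=-14.336: |R|=1.00672 >1
So |R|<1 on (-14.0000, 0).

z∈(-14.0000,0).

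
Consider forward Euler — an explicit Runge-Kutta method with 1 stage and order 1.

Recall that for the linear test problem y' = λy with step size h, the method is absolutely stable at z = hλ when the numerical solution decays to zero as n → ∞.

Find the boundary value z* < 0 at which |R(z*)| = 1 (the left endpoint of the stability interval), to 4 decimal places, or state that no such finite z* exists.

z* = -2.0000.

On y'=λy, z=hλ:
  order 1, 1-stage ⇒ R(z)=1+z
  (e.g. R(-0.81)=0.19000, |R|=0.19000)

Find x<0 with |R(x)|<1.
x=-0.81: |R|=0.1900
|R(-1.57)|=0.5700 |R(-0.88)|=0.1200 |R(-0.83)|=0.1700
Bisect:
  x_lo=-2.5225 |R|=1.5225  x_hi=-0.2276 |R|=0.7724
  mid=-1.37505 |R|=0.37505 →hi
  mid=-1.94880 |R|=0.94880 →hi
  mid=-2.23567 |R|=1.23567 →lo
  mid=-2.09223 |R|=1.09223 →lo
  mid=-2.02051 |R|=1.02051 →lo
  mid=-1.98465 |R|=0.98465 →hi
  mid=-2.00258 |R|=1.00258 →lo
  mid=-1.99362 |R|=0.99362 →hi
  mid=-1.99810 |R|=0.99810 →hi
  ...
  [-2.00006,-1.99992] ⇒ x*=-2.0000
So |R|<1 on (-2.0000, 0).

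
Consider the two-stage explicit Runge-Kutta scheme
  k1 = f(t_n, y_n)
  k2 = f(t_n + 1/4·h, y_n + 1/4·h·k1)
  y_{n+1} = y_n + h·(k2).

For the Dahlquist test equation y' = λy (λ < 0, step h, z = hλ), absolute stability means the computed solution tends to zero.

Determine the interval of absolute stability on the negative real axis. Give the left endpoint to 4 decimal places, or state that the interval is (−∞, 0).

Test eqn y'=λy, z=hλ:
  k1=λy_n ⇒ h·k1=z·y_n;  k2=λ(1+1/4z)y_n ⇒ h·k2=z(1+1/4z)y_n
  y_{n+1}/y_n = 1 + z(1+1/4z) = 1 + z + 1/4z²
  R(z) = 1 + z + 1/4z².

Boundary: |R(x)|=1, x<0.
x=-0.4: |R|=0.6400
R=1: x+1/4x²=0 ⇒ x=−4=-4.0000; min R=1−1/(4·1/4)=0.0000>−1
Confirm numerically:
  x=-3.554: |R|=0.60373 <1
  x=-3.216: |R|=0.36966 <1
  x=-2.339: |R|=0.02873 <1
  x=-1.960: |R|=0.00040 <1
  x=-4.594: |R|=1.68221 >1
  x=-4.456: |R|=1.50798 >1
  x=-4.092: |R|=1.09412 >1
So |R|<1 on (-4.0000, 0).

z∈(-4.0000,0).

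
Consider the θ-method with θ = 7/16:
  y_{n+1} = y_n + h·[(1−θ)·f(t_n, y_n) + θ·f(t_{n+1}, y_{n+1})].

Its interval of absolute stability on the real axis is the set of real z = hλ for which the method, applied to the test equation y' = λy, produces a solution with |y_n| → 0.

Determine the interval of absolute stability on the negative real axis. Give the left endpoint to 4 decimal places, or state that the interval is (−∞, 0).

On y'=λy, z=hλ:
  y_{n+1} = y_n + z·[9/16·y_n + 7/16·y_{n+1}] ⇒ (1 − 7/16z)y_{n+1} = (1 + 9/16z)y_n
  ⇒ R(z) = (1 + 9/16z)/(1 − 7/16z).

Boundary: |R(x)|=1, x<0.
x=-1.65: |R|=0.0417
R=−1: 1+9/16x = −1+7/16x ⇒ -1/8x=2 ⇒ x=2/(-1/8)=-16.0000
Confirm numerically:
  x=-14.405: |R|=0.97270 <1
  x=-12.994: |R|=0.94379 <1
  x=-11.284: |R|=0.90070 <1
  x=-10.098: |R|=0.86383 <1
  x=-16.486: |R|=1.00740 >1
  x=-16.428: |R|=1.00653 >1
Interval (-16.0000, 0).

z∈(-16.0000,0).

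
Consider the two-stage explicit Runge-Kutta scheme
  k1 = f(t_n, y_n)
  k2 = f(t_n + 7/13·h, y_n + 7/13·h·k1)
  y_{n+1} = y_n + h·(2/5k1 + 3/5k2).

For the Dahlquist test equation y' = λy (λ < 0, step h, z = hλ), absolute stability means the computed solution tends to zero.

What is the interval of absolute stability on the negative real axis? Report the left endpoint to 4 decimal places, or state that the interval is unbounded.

(-3.0952, 0).

With y'=λy (z=hλ):
  k1=λy_n ⇒ h·k1=z·y_n;  k2=λ(1+7/13z)y_n ⇒ h·k2=z(1+7/13z)y_n
  y_{n+1}/y_n = 1 + 2/5z + 3/5z(1+7/13z) = 1 + z + 21/65z²
  ⇒ R(z) = 1 + z + 21/65z².

Find x<0 with |R(x)|<1.
x=-0.4: |R|=0.6517
R=1: x+21/65x²=0 ⇒ x=−65/21=-3.0952; min R=1−1/(4·21/65)=0.2262>−1
Confirm numerically:
  x=-2.584: |R|=0.57320 <1
  x=-2.380: |R|=0.45004 <1
  x=-2.279: |R|=0.39901 <1
  x=-3.275: |R|=1.19020 >1
  x=-3.194: |R|=1.10191 >1
Interval (-3.0952, 0).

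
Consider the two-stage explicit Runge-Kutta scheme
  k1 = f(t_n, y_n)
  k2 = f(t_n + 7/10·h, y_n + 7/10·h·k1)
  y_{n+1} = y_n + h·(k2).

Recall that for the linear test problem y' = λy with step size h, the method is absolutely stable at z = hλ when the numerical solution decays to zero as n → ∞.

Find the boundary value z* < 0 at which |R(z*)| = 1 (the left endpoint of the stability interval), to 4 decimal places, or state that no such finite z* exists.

z* = -1.4286.

On y'=λy, z=hλ:
  k1=λy_n ⇒ h·k1=z·y_n;  k2=λ(1+7/10z)y_n ⇒ h·k2=z(1+7/10z)y_n
  y_{n+1}/y_n = 1 + z(1+7/10z) = 1 + z + 7/10z²
  so R(z) = 1 + z + 7/10z².

Boundary: |R(x)|=1, x<0.
x=-1.67: |R|=1.2822
R=1: x+7/10x²=0 ⇒ x=−10/7=-1.4286; min R=1−1/(4·7/10)=0.6429>−1
Confirm numerically:
  x=-1.199: |R|=0.80732 <1
  x=-1.009: |R|=0.70366 <1
  x=-0.897: |R|=0.66623 <1
  x=-1.761: |R|=1.40978 >1
  x=-1.656: |R|=1.26364 >1
  x=-1.519: |R|=1.09615 >1
Interval (-1.4286, 0).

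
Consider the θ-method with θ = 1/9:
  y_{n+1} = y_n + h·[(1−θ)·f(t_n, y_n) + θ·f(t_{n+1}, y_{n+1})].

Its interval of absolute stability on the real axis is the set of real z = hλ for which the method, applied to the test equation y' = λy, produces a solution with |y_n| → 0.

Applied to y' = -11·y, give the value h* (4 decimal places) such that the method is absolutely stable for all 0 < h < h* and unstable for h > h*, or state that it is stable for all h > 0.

On y'=λy, z=hλ:
  y_{n+1} = y_n + z·[8/9·y_n + 1/9·y_{n+1}] ⇒ (1 − 1/9z)y_{n+1} = (1 + 8/9z)y_n
  R(z) = (1 + 8/9z)/(1 − 1/9z).

Solve |R(x)|<1 on ℝ⁻.
x=-0.37: |R|=0.6446
R=−1: 1+8/9x = −1+1/9x ⇒ -7/9x=2 ⇒ x=2/(-7/9)=-2.5714
Confirm numerically:
  x=-2.388: |R|=0.88725 <1
  x=-2.087: |R|=0.69415 <1
  x=-2.062: |R|=0.67764 <1
  x=-2.765: |R|=1.11517 >1
  x=-2.674: |R|=1.06150 >1
  x=-2.619: |R|=1.02866 >1
So |R|<1 on (-2.5714, 0).

(-2.5714,0); λ=-11 ⇒ h* = (18/7)/11 = 0.2338.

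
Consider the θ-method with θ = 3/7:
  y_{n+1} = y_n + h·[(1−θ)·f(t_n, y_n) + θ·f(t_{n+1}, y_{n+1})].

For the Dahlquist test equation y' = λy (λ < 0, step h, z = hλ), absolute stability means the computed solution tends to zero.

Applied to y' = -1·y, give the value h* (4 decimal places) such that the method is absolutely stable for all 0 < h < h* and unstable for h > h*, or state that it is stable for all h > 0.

(-14.0000,0); λ=-1 ⇒ h* = (14)/1 = 14.0000.

With y'=λy (z=hλ):
  y_{n+1} = y_n + z·[4/7·y_n + 3/7·y_{n+1}] ⇒ (1 − 3/7z)y_{n+1} = (1 + 4/7z)y_n
  so R(z) = (1 + 4/7z)/(1 − 3/7z).

Find x<0 with |R(x)|<1.
x=-0.56: |R|=0.5484
R=−1: 1+4/7x = −1+3/7x ⇒ -1/7x=2 ⇒ x=2/(-1/7)=-14.0000
Confirm numerically:
  x=-9.240: |R|=0.86290 <1
  x=-8.125: |R|=0.81275 <1
  x=-7.307: |R|=0.76858 <1
  x=-5.728: |R|=0.65796 <1
  x=-14.397: |R|=1.00791 >1
  x=-14.353: |R|=1.00705 >1
  x=-14.030: |R|=1.00061 >1
Interval (-14.0000, 0).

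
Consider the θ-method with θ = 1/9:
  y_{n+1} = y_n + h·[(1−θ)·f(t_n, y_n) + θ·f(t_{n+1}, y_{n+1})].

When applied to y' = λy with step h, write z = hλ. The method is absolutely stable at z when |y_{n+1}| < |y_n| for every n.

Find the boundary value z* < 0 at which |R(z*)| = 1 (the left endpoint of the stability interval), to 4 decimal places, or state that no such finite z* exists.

Test eqn y'=λy, z=hλ:
  y_{n+1} = y_n + z·[8/9·y_n + 1/9·y_{n+1}] ⇒ (1 − 1/9z)y_{n+1} = (1 + 8/9z)y_n
  R(z) = (1 + 8/9z)/(1 − 1/9z).

Solve |R(x)|<1 on ℝ⁻.
x=-1.08: |R|=0.0357
R=−1: 1+8/9x = −1+1/9x ⇒ -7/9x=2 ⇒ x=2/(-7/9)=-2.5714
Confirm numerically:
  x=-1.929: |R|=0.58853 <1
  x=-1.749: |R|=0.46442 <1
  x=-1.495: |R|=0.28204 <1
  x=-2.945: |R|=1.21892 >1
  x=-2.887: |R|=1.18583 >1
Stable set (-2.5714, 0).

z* = -2.5714.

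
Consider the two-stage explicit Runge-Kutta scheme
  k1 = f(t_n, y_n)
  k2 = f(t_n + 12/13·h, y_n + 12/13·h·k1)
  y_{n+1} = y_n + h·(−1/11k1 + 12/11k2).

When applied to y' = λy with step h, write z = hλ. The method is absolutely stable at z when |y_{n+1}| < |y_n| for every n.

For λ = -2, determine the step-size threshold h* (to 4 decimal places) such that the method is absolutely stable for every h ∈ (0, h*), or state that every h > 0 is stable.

With y'=λy (z=hλ):
  k1=λy_n ⇒ h·k1=z·y_n;  k2=λ(1+12/13z)y_n ⇒ h·k2=z(1+12/13z)y_n
  y_{n+1}/y_n = 1 − 1/11z + 12/11z(1+12/13z) = 1 + z + 144/143z²
  ⇒ R(z) = 1 + z + 144/143z².

Need |R(x)|<1, x<0.
x=-1.42: |R|=1.6105
R=1: x+144/143x²=0 ⇒ x=−143/144=-0.9931; min R=1−1/(4·144/143)=0.7517>−1
Confirm numerically:
  x=-0.749: |R|=0.81592 <1
  x=-0.740: |R|=0.81143 <1
  x=-0.579: |R|=0.75859 <1
  x=-0.568: |R|=0.75688 <1
  x=-1.361: |R|=1.50427 >1
  x=-1.275: |R|=1.36199 >1
Interval (-0.9931, 0).

(-0.9931,0); λ=-2 ⇒ h* = (143/144)/2 = 0.4965.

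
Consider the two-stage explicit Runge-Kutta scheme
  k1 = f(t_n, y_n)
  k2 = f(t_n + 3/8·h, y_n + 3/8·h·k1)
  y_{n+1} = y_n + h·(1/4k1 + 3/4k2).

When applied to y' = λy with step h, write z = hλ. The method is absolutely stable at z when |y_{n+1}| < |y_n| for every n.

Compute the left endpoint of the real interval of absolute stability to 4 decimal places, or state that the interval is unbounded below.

Test eqn y'=λy, z=hλ:
  k1=λy_n ⇒ h·k1=z·y_n;  k2=λ(1+3/8z)y_n ⇒ h·k2=z(1+3/8z)y_n
  y_{n+1}/y_n = 1 + 1/4z + 3/4z(1+3/8z) = 1 + z + 9/32z²
  Hence R(z) = 1 + z + 9/32z².

Find x<0 with |R(x)|<1.
x=-1.57: |R|=0.1233
R=1: x+9/32x²=0 ⇒ x=−32/9=-3.5556; min R=1−1/(4·9/32)=0.1111>−1
Confirm numerically:
  x=-3.443: |R|=0.89101 <1
  x=-3.163: |R|=0.65079 <1
  x=-2.944: |R|=0.49363 <1
  x=-2.753: |R|=0.37860 <1
  x=-4.092: |R|=1.61738 >1
  x=-3.920: |R|=1.40180 >1
Stable set (-3.5556, 0).

left endpoint -3.5556.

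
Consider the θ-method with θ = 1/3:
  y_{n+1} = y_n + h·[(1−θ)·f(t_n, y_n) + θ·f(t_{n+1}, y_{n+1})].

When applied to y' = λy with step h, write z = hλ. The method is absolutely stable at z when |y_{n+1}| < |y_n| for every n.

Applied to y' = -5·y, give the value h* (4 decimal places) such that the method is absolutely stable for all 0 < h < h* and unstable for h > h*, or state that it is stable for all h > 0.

(-6.0000,0); λ=-5 ⇒ h* = (6)/5 = 1.2000.

Set f=λy, z=hλ:
  y_{n+1} = y_n + z·[2/3·y_n + 1/3·y_{n+1}] ⇒ (1 − 1/3z)y_{n+1} = (1 + 2/3z)y_n
  R(z) = (1 + 2/3z)/(1 − 1/3z).

Boundary: |R(x)|=1, x<0.
x=-0.9: |R|=0.3077
R=−1: 1+2/3x = −1+1/3x ⇒ -1/3x=2 ⇒ x=2/(-1/3)=-6.0000
Confirm numerically:
  x=-5.838: |R|=0.98167 <1
  x=-5.276: |R|=0.91252 <1
  x=-3.181: |R|=0.54392 <1
  x=-3.167: |R|=0.54062 <1
  x=-6.576: |R|=1.06015 >1
  x=-6.452: |R|=1.04782 >1
Interval (-6.0000, 0).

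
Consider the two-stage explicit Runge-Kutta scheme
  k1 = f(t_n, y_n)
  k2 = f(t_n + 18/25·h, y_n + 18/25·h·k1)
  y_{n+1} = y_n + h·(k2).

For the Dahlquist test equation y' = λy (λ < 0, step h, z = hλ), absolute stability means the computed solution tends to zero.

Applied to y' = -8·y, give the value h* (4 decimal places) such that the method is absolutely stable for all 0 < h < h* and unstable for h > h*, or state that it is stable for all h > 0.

(-1.3889,0); λ=-8 ⇒ h* = (25/18)/8 = 0.1736.

Set f=λy, z=hλ:
  k1=λy_n ⇒ h·k1=z·y_n;  k2=λ(1+18/25z)y_n ⇒ h·k2=z(1+18/25z)y_n
  y_{n+1}/y_n = 1 + z(1+18/25z) = 1 + z + 18/25z²
  Hence R(z) = 1 + z + 18/25z².

Need |R(x)|<1, x<0.
x=-1.51: |R|=1.1317
R=1: x+18/25x²=0 ⇒ x=−25/18=-1.3889; min R=1−1/(4·18/25)=0.6528>−1
Confirm numerically:
  x=-1.146: |R|=0.79959 <1
  x=-1.139: |R|=0.79507 <1
  x=-1.058: |R|=0.74794 <1
  x=-1.844: |R|=1.60424 >1
  x=-1.542: |R|=1.16999 >1
  x=-1.418: |R|=1.02972 >1
Interval (-1.3889, 0).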